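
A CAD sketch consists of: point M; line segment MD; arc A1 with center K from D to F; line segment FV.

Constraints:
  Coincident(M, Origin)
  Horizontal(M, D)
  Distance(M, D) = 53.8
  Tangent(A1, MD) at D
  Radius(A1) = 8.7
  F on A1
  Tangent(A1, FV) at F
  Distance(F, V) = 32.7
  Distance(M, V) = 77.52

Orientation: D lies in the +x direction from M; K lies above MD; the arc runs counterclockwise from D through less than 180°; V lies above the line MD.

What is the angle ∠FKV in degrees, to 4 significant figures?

75.10°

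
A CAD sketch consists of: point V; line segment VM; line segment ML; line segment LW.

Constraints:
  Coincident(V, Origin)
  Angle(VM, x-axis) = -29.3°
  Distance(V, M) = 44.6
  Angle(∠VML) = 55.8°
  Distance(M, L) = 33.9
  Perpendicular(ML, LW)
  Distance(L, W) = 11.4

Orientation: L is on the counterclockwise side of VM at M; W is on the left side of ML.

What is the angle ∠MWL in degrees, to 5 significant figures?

71.413°

V is at the origin; VM runs at -29.3° with length 44.6, so M = 44.6·(cos -29.3°, sin -29.3°) = (38.894, -21.826). ∠VML = 55.8°, so ML runs at -29.3° + (180° − 55.8°) = 94.900° from the x-axis; with |ML| = 33.9, L = M + 33.9·(cos 94.900°, sin 94.900°) = (35.999, 11.950). The perpendicularity gives LW at right angles to ML; with |LW| = 11.4 on the left of ML, W = L + 11.4·(-0.99635, -0.085417) = (24.640, 10.976). Then cos ∠MWL = WM·WL / (|WM||WL|), giving 71.413°.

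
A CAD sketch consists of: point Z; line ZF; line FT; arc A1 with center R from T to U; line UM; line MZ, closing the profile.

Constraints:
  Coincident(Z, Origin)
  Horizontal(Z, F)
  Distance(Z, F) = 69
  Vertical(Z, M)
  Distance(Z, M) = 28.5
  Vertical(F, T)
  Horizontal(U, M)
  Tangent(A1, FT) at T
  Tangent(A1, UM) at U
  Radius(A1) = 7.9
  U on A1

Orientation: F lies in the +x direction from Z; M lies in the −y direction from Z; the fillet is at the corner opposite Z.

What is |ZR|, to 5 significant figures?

64.479

Z is at the origin; Z and F share the same y with |ZF| = 69.0 and F on the +x side, so F = (69.000, 0.0000). ZM is vertical with |ZM| = 28.5 and M on the −y side, so M = (0.0000, -28.500). The virtual corner opposite Z is at (69.000, -28.500). A1 meets FT tangentially, so RT is at right angles to FT and the tangent condition forces RU to be normal to UM, with radius 7.9, so the center R sits 7.9 in from both sides at R = (61.100, -20.600). Then |ZR| = |R − Z| = 64.479.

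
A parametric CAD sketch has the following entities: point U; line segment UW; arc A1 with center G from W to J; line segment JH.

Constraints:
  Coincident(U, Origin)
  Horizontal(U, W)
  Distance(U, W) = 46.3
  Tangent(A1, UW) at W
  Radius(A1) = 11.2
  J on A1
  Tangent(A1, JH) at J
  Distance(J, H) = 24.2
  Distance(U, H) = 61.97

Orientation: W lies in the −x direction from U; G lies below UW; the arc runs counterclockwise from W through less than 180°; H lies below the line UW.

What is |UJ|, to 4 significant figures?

58.80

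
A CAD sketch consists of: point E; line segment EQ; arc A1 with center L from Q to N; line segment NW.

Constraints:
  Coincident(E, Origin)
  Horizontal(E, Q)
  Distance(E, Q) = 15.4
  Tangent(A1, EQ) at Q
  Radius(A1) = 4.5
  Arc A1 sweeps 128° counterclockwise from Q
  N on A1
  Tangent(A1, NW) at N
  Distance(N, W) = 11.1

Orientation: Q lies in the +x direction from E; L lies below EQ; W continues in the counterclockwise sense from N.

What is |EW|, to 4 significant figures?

24.61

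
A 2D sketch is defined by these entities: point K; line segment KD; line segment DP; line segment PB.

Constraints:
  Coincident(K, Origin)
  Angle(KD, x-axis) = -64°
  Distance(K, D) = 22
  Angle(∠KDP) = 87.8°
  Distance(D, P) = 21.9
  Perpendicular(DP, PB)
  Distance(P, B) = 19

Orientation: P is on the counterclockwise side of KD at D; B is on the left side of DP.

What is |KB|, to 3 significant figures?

21.3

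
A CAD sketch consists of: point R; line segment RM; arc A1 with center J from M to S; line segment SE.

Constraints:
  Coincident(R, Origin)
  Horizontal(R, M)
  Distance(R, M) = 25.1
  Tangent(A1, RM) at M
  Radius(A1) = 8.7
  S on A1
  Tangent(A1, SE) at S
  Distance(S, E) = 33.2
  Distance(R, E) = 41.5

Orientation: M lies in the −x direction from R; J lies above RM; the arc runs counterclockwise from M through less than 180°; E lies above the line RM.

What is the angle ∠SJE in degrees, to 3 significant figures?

75.3°

R is at the origin; RM is horizontal with |RM| = 25.1 and M on the −x side, so M = (-25.1, 0.00). Since A1 is tangent to RM there, JM ⟂ RM, so J = M + (0, 8.7) = (-25.1, 8.70). Since JS ⟂ SE (tangency), |JE| = √(8.7² + 33.2²) = 34.3 regardless of where S sits on A1. So E lies on both circle(R, 41.5) and circle(J, 34.3); the above-RM intersection is E = (-11.0, 40.0). S is the foot of the tangent from E: S = (-16.5, 7.26).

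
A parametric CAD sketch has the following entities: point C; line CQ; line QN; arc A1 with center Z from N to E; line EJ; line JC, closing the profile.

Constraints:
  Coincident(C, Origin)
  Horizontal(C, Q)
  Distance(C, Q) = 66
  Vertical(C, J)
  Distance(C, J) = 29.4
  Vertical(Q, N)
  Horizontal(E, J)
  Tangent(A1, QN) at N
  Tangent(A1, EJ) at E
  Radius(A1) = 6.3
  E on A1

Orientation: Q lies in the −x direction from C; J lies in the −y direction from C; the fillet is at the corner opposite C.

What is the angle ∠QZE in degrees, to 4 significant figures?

164.7°

The virtual corner opposite C is at (-66.00, -29.40). The tangent condition forces ZN to be normal to QN and since A1 is tangent to EJ there, ZE ⟂ EJ, with radius 6.3, so the center Z sits 6.3 in from both sides at Z = (-59.70, -23.10). That places the tangent points at N = (-66.00, -23.10) on QN and E = (-59.70, -29.40) on EJ. Then cos ∠QZE = ZQ·ZE / (|ZQ||ZE|), giving 164.7°.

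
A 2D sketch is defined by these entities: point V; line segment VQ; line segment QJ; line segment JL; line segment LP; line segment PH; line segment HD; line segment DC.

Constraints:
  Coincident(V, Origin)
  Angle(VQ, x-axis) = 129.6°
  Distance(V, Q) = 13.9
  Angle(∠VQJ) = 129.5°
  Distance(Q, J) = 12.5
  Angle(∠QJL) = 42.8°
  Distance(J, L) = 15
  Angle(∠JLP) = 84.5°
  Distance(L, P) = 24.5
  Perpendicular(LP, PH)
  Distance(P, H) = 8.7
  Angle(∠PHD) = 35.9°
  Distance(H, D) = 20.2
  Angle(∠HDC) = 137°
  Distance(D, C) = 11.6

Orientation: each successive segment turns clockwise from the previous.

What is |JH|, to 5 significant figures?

23.889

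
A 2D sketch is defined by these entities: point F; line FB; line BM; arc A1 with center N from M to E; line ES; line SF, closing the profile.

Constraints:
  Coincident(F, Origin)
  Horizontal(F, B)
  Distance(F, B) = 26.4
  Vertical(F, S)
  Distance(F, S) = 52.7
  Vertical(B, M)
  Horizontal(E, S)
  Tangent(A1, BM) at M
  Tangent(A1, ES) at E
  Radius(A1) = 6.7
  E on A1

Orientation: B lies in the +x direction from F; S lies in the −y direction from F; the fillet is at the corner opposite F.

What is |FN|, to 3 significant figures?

50.0

FS is vertical with |FS| = 52.7 and S on the −y side, so S = (0.00, -52.7). The virtual corner opposite F is at (26.4, -52.7). Tangency of A1 to BM means the radius NM is perpendicular to BM and the tangent condition forces NE to be normal to ES, with radius 6.7, so the center N sits 6.7 in from both sides at N = (19.7, -46.0). Then |FN| = |N − F| = 50.0.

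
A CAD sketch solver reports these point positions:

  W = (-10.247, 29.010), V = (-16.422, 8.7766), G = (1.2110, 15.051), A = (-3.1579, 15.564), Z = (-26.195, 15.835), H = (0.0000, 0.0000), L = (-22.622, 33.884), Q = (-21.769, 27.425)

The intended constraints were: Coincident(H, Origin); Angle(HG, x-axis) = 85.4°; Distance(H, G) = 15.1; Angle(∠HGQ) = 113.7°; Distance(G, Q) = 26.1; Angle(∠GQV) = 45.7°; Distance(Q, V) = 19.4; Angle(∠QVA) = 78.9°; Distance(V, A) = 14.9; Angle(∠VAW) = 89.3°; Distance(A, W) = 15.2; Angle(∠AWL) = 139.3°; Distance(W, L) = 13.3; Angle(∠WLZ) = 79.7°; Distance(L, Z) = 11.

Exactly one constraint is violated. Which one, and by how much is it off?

Distance(L, Z) = 11 — off by 7.40.

H = (0.00, 0.00) ✓; HG at 85.40° ✓; |HG| = 15.10 ✓; ∠HGQ = 113.7° ✓; |GQ| = 26.10 ✓; ∠GQV = 45.70° ✓; |QV| = 19.40 ✓; ∠QVA = 78.90° ✓; |VA| = 14.90 ✓; ∠VAW = 89.30° ✓; |AW| = 15.20 ✓; ∠AWL = 139.3° ✓; |WL| = 13.30 ✓; ∠WLZ = 79.70° ✓; |LZ| = 18.40 ✗.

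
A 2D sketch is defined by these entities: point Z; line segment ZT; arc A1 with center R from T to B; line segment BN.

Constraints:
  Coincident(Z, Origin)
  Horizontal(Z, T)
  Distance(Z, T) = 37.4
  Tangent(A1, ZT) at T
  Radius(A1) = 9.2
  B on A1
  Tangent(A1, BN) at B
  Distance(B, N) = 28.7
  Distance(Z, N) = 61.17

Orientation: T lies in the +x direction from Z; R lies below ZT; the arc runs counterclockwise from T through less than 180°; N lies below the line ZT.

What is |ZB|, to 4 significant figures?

33.84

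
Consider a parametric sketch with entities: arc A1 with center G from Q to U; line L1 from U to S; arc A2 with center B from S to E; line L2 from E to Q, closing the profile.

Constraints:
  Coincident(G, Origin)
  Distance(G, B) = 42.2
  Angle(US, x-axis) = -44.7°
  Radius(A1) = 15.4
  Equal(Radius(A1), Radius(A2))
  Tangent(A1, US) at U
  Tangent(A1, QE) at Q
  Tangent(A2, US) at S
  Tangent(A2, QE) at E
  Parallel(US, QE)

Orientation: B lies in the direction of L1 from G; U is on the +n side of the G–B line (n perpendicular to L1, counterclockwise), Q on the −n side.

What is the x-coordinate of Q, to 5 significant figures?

-10.832

The slot axis is L1's direction at -44.7°, so u = (cos -44.7°, sin -44.7°) = (0.71080, -0.70339) and n = (−sin -44.7°, cos -44.7°) = (0.70339, 0.71080). G is at the origin and B lies 42.2 along u from G, so B = 42.2·u = (29.996, -29.683). Tangency of A1 to both parallel lines with radius 15.4 puts U and Q at G ± 15.4·n: U = (10.832, 10.946), Q = (-10.832, -10.946). So Q.x = -10.832.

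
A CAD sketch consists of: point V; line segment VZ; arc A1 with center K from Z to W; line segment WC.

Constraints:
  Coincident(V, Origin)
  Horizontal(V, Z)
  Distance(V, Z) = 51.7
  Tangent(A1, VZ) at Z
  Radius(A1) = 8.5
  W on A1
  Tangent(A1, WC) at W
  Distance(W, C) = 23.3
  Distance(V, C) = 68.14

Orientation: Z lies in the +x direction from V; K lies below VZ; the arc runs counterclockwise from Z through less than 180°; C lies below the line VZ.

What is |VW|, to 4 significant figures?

47.33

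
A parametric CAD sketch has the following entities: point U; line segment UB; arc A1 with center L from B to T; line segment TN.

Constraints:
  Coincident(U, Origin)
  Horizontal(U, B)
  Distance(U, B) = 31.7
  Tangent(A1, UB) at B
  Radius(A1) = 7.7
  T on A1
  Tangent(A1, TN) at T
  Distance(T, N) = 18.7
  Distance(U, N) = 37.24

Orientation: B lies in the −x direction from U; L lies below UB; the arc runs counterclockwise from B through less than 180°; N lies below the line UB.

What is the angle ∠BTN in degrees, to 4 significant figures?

115.1°

Checks: ∠(LB, BU) = 90.00° ✓; |LT| = 7.700 ✓; ∠(LT, TN) = 90.00° ✓; |TN| = 18.70 ✓; |UN| = 37.24 ✓.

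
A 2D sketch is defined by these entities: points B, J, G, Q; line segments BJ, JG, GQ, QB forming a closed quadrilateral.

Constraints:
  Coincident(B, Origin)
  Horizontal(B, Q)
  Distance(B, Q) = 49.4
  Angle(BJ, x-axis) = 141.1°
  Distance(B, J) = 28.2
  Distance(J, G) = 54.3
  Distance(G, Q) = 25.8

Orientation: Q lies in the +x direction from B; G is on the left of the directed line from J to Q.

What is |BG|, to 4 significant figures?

37.67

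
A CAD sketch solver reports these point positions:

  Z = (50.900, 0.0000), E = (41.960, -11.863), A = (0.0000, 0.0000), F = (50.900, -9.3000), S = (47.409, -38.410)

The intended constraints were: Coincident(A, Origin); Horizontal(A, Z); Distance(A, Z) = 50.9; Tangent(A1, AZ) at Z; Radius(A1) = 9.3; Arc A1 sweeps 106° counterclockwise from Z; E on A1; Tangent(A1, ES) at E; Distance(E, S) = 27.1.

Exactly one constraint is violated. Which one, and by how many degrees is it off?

Tangent(A1, ES) at E — off by 4.40°.

A = (0.00, 0.00) ✓; A.y = 0.00, Z.y = 0.00 ✓; |AZ| = 50.90 ✓; ∠(FZ, ZA) = 90.00° ✓; |FZ| = 9.300 ✓; bearing(F→E) − bearing(F→Z) = 106.0° ✓; |FE| = 9.300 ✓; ∠(FE, ES) = 94.40° ✗; |ES| = 27.10 ✓.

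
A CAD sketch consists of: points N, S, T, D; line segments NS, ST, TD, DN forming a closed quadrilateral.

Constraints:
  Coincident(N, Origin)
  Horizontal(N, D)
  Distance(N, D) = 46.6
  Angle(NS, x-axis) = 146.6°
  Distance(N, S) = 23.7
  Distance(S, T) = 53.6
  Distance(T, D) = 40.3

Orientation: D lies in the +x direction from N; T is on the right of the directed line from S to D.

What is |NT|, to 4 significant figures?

31.18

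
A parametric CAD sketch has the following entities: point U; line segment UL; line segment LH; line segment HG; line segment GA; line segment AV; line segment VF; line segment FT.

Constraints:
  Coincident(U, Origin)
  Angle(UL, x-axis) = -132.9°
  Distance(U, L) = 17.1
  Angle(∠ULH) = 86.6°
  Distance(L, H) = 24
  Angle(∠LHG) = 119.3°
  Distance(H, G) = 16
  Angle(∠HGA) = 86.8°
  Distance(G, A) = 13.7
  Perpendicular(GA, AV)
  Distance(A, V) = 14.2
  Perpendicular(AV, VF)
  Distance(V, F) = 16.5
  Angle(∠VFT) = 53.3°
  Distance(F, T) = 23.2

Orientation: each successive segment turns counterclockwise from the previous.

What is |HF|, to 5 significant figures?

4.0976

U is at the origin; UL runs at -132.9° with length 17.1, so L = (-11.640, -12.526). ∠ULH = 86.6° gives LH at -39.500° from the x-axis; with |LH| = 24.0, H = (6.8787, -27.792). ∠LHG = 119.3° gives HG at 21.200° from the x-axis; with |HG| = 16.0, G = (21.796, -22.006). ∠HGA = 86.8° gives GA at 114.40° from the x-axis; with |GA| = 13.7, A = (16.136, -9.5300). The perpendicularity gives AV at right angles to GA, so AV runs at -155.60°; with |AV| = 14.2, V = (3.2046, -15.396). The perpendicularity gives VF at right angles to AV, so VF runs at -65.600°; with |VF| = 16.5, F = (10.021, -30.422). Then |HF| = |F − H| = 4.0976.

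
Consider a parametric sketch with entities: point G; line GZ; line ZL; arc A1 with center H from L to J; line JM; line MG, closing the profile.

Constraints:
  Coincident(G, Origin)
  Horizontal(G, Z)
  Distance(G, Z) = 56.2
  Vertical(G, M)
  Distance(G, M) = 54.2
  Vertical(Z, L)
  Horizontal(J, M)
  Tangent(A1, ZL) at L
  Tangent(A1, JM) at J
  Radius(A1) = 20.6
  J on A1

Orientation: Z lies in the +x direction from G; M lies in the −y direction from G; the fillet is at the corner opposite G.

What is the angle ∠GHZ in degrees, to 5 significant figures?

78.168°

G is at the origin; G and Z share the same y with |GZ| = 56.2 and Z on the +x side, so Z = (56.200, 0.0000). GM is vertical with |GM| = 54.2 and M on the −y side, so M = (0.0000, -54.200). The virtual corner opposite G is at (56.200, -54.200). Tangency of A1 to ZL means the radius HL is perpendicular to ZL and since A1 is tangent to JM there, HJ ⟂ JM, with radius 20.6, so the center H sits 20.6 in from both sides at H = (35.600, -33.600). Then cos ∠GHZ = HG·HZ / (|HG||HZ|), giving 78.168°.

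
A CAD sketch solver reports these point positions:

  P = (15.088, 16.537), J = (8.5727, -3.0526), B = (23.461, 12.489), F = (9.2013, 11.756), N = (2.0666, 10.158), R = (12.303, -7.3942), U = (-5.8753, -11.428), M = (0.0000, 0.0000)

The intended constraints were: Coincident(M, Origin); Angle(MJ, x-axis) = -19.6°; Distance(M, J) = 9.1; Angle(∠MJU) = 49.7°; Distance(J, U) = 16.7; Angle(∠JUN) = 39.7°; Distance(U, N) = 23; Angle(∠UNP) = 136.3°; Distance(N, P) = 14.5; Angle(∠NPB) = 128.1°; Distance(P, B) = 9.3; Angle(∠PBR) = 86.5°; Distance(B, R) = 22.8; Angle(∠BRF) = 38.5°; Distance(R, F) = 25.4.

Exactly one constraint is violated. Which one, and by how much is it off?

Distance(R, F) = 25.4 — off by 6.00.

M = (0.00, 0.00) ✓; MJ at -19.60° ✓; |MJ| = 9.100 ✓; ∠MJU = 49.70° ✓; |JU| = 16.70 ✓; ∠JUN = 39.70° ✓; |UN| = 23.00 ✓; ∠UNP = 136.3° ✓; |NP| = 14.50 ✓; ∠NPB = 128.1° ✓; |PB| = 9.300 ✓; ∠PBR = 86.50° ✓; |BR| = 22.80 ✓; ∠BRF = 38.50° ✓; |RF| = 19.40 ✗.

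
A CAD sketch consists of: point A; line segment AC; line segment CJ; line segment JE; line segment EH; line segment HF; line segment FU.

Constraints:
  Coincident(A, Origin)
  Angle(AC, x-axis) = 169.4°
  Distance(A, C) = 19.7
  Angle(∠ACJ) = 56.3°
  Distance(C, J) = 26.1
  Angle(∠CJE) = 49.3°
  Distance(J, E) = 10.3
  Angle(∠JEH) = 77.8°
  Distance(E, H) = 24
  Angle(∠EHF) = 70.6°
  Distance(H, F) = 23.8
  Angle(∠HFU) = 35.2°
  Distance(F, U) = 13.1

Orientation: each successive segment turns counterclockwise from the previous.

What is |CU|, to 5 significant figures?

21.288

A is at the origin; AC runs at 169.4° with length 19.7, so C = (-19.364, 3.6238). ∠ACJ = 56.3° gives CJ at -66.900° from the x-axis; with |CJ| = 26.1, J = (-9.1238, -20.383). ∠CJE = 49.3° gives JE at 63.800° from the x-axis; with |JE| = 10.3, E = (-4.5763, -11.142). ∠JEH = 77.8° gives EH at 166.00° from the x-axis; with |EH| = 24.0, H = (-27.863, -5.3356). ∠EHF = 70.6° gives HF at -84.600° from the x-axis; with |HF| = 23.8, F = (-25.624, -29.030). ∠HFU = 35.2° gives FU at 60.200° from the x-axis; with |FU| = 13.1, U = (-19.113, -17.662). Then |CU| = |U − C| = 21.288.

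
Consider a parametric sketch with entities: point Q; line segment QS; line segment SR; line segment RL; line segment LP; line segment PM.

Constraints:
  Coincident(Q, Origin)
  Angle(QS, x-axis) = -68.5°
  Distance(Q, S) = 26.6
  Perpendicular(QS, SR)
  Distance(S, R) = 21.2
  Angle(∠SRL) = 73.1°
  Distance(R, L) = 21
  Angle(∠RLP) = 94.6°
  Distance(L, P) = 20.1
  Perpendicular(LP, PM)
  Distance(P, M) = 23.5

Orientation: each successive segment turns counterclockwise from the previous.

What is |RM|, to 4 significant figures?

21.93

Q is at the origin; QS runs at -68.5° with length 26.6, so S = (9.749, -24.75). QS is perpendicular to SR, so SR runs at 21.50°; with |SR| = 21.2, R = (29.47, -16.98). ∠SRL = 73.1° gives RL at 128.4° from the x-axis; with |RL| = 21.0, L = (16.43, -0.5217). ∠RLP = 94.6° gives LP at -146.2° from the x-axis; with |LP| = 20.1, P = (-0.2731, -11.70). LP ⟂ PM, so PM runs at -56.20°; with |PM| = 23.5, M = (12.80, -31.23). Then |RM| = |M − R| = 21.93.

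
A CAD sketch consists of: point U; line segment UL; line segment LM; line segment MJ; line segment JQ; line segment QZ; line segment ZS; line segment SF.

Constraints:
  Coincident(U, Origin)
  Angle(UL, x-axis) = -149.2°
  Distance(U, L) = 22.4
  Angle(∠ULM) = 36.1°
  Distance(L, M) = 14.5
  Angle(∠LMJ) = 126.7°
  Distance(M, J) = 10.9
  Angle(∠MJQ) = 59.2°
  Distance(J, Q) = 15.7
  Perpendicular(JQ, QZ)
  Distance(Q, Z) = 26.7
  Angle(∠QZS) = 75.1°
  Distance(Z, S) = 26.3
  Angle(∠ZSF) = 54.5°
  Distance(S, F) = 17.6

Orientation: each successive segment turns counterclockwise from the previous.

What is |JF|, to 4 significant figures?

9.529

U is at the origin; UL runs at -149.2° with length 22.4, so L = (-19.24, -11.47). ∠ULM = 36.1° gives LM at -5.300° from the x-axis; with |LM| = 14.5, M = (-4.803, -12.81). ∠LMJ = 126.7° gives MJ at 48.00° from the x-axis; with |MJ| = 10.9, J = (2.491, -4.709). ∠MJQ = 59.2° gives JQ at 168.8° from the x-axis; with |JQ| = 15.7, Q = (-12.91, -1.659). JQ ⟂ QZ, so QZ runs at -101.2°; with |QZ| = 26.7, Z = (-18.10, -27.85). ∠QZS = 75.1° gives ZS at 3.700° from the x-axis; with |ZS| = 26.3, S = (8.149, -26.15). ∠ZSF = 54.5° gives SF at 129.2° from the x-axis; with |SF| = 17.6, F = (-2.975, -12.51). Then |JF| = |F − J| = 9.529.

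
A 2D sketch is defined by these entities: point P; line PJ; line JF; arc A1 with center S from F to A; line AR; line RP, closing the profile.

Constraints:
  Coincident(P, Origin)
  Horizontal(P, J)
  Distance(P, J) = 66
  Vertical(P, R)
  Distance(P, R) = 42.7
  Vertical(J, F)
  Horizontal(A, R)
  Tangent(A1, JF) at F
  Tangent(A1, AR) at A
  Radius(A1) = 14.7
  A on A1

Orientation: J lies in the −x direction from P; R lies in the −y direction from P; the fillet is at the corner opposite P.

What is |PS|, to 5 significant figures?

58.444

P and R share the same x with |PR| = 42.7 and R on the −y side, so R = (0.0000, -42.700). The virtual corner opposite P is at (-66.000, -42.700). The tangent condition forces SF to be normal to JF and tangency of A1 to AR means the radius SA is perpendicular to AR, with radius 14.7, so the center S sits 14.7 in from both sides at S = (-51.300, -28.000). Then |PS| = |S − P| = 58.444.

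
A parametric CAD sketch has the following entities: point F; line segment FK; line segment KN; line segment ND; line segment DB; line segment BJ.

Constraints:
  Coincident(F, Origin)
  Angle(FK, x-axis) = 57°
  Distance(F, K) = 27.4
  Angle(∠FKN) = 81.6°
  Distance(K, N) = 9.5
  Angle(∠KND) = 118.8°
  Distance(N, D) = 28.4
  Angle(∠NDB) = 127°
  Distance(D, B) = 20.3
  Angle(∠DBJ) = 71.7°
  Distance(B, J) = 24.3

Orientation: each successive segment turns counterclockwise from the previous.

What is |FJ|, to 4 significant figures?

7.059

F is at the origin; FK runs at 57.0° with length 27.4, so K = (14.92, 22.98). ∠FKN = 81.6° gives KN at 155.4° from the x-axis; with |KN| = 9.5, N = (6.285, 26.93). ∠KND = 118.8° gives ND at -143.4° from the x-axis; with |ND| = 28.4, D = (-16.51, 10.00). ∠NDB = 127.0° gives DB at -90.40° from the x-axis; with |DB| = 20.3, B = (-16.66, -10.30). ∠DBJ = 71.7° gives BJ at 17.90° from the x-axis; with |BJ| = 24.3, J = (6.467, -2.829). Then |FJ| = |J − F| = 7.059.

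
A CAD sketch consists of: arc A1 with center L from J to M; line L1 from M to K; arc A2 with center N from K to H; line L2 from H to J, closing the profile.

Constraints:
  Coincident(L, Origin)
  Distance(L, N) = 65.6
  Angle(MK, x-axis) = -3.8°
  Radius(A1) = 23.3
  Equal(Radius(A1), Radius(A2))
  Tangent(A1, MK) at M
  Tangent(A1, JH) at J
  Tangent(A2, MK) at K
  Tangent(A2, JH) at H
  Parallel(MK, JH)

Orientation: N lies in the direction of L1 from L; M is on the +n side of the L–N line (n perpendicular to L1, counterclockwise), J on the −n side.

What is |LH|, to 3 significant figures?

69.6

Tangency of A1 to both parallel lines with radius 23.3 puts M and J at L ± 23.3·n: M = (1.54, 23.2), J = (-1.54, -23.2). Equal radii place K and H the same way about N: K = N + 23.3·n = (67.0, 18.9), H = N − 23.3·n = (63.9, -27.6). Then |LH| = |H − L| = 69.6.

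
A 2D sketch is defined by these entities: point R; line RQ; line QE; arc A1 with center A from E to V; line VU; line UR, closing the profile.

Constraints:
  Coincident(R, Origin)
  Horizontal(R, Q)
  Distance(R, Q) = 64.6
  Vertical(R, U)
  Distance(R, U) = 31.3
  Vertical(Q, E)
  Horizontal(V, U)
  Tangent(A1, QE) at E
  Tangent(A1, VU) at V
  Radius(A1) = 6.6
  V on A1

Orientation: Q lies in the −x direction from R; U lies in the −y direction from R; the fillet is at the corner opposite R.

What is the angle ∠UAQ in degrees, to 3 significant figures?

111°

R is at the origin; R and Q share the same y with |RQ| = 64.6 and Q on the −x side, so Q = (-64.6, 0.00). R and U share the same x with |RU| = 31.3 and U on the −y side, so U = (0.00, -31.3). The virtual corner opposite R is at (-64.6, -31.3). The tangent condition forces AE to be normal to QE and the tangent condition forces AV to be normal to VU, with radius 6.6, so the center A sits 6.6 in from both sides at A = (-58.0, -24.7). Then cos ∠UAQ = AU·AQ / (|AU||AQ|), giving 111°.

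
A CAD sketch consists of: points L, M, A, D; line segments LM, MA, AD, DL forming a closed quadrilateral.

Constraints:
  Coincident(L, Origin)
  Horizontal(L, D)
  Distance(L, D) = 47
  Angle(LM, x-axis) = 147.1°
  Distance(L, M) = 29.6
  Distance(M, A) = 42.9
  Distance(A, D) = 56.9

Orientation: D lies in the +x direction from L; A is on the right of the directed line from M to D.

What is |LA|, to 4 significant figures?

22.81

L is at the origin; L and D share the same y with |LD| = 47.0 and D in +x, so D = (47.0, 0). LM runs at 147.1° with |LM| = 29.6, so M = (-24.85, 16.08). A is determined by |MA| = 42.9 and |AD| = 56.9 together: it lies at the intersection of circle(M, 42.9) and circle(D, 56.9). With |MD| = 73.63, the foot of the radical line on MD is 27.33 from M and the perpendicular offset is √(42.9² − 27.33²) = 33.07. Taking the right-of-MD solution: A = (-5.407, -22.16).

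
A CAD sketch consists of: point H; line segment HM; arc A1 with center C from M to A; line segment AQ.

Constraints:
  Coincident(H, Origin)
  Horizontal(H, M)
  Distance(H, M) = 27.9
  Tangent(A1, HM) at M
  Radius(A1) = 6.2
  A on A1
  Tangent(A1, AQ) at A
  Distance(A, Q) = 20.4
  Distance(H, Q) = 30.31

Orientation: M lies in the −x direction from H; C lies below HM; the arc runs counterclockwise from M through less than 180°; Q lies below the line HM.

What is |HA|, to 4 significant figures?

33.91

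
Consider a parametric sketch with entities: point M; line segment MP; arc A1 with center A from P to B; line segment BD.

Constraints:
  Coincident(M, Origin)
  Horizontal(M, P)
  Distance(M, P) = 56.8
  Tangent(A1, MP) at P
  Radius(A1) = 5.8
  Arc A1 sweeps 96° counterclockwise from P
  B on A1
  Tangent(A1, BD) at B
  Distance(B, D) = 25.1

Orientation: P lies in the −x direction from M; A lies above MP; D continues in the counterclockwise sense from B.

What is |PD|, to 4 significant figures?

31.53

M is at the origin; M and P share the same y with |MP| = 56.8 and P on the −x side, so P = (-56.80, 0.000). Since A1 is tangent to MP there, AP ⟂ MP, so A = P + (0, 5.8) = (-56.80, 5.800). On A1, P sits at bearing -90° from A; a 96° counterclockwise sweep puts B at bearing 6°, so B = A + 5.8·(cos 6°, sin 6°) = (-51.03, 6.406). Since A1 is tangent to BD there, AB ⟂ BD, so BD runs along (−sin 6°, cos 6°); with |BD| = 25.1, D = (-53.66, 31.37). Then |PD| = |D − P| = 31.53.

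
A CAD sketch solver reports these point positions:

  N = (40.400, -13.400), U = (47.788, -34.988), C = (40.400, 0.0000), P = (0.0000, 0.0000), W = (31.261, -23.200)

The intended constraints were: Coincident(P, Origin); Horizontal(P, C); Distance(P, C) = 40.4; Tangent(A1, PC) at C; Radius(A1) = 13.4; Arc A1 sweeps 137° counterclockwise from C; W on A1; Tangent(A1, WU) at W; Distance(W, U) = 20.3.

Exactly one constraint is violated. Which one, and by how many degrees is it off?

Tangent(A1, WU) at W — off by 7.50°.

P = (0.00, 0.00) ✓; P.y = 0.00, C.y = 0.00 ✓; |PC| = 40.40 ✓; ∠(NC, CP) = 90.00° ✓; |NC| = 13.40 ✓; bearing(N→W) − bearing(N→C) = 137.0° ✓; |NW| = 13.40 ✓; ∠(NW, WU) = 82.50° ✗; |WU| = 20.30 ✓.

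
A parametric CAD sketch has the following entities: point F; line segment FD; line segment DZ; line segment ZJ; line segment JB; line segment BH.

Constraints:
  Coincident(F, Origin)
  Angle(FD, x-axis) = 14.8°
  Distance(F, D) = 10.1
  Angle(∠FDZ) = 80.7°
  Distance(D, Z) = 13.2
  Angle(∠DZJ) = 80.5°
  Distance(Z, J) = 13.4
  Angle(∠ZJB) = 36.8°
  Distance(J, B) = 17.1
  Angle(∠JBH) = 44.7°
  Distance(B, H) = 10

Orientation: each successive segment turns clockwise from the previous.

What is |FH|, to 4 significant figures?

14.14

F is at the origin; FD runs at 14.8° with length 10.1, so D = (9.765, 2.580). ∠FDZ = 80.7° gives DZ at -84.50° from the x-axis; with |DZ| = 13.2, Z = (11.03, -10.56). ∠DZJ = 80.5° gives ZJ at 176.0° from the x-axis; with |ZJ| = 13.4, J = (-2.337, -9.624). ∠ZJB = 36.8° gives JB at 32.80° from the x-axis; with |JB| = 17.1, B = (12.04, -0.3613). ∠JBH = 44.7° gives BH at -102.5° from the x-axis; with |BH| = 10.0, H = (9.872, -10.12). Then |FH| = |H − F| = 14.14.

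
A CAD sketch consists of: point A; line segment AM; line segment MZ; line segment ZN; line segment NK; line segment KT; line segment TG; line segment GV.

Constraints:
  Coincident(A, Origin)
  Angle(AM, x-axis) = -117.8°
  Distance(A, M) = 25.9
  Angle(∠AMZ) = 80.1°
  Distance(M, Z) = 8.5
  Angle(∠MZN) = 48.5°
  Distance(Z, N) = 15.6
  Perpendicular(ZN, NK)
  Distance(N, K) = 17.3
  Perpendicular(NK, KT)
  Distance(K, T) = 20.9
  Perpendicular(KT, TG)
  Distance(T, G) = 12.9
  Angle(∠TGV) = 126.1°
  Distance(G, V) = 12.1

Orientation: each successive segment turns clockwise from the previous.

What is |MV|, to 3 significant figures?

9.17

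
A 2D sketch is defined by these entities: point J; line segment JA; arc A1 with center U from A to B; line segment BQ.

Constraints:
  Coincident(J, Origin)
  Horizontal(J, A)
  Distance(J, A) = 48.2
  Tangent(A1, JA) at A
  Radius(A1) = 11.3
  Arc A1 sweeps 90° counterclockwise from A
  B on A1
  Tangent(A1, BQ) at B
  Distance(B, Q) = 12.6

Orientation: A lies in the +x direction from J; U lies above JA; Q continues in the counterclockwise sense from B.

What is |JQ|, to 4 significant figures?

64.12

J is at the origin; JA is horizontal with |JA| = 48.2 and A on the +x side, so A = (48.20, 0.000). The tangent condition forces UA to be normal to JA, so U = A + (0, 11.3) = (48.20, 11.30). On A1, A sits at bearing -90° from U; a 90° counterclockwise sweep puts B at bearing 0°, so B = U + 11.3·(cos 0°, sin 0°) = (59.50, 11.30). A1 meets BQ tangentially, so UB is at right angles to BQ, so BQ runs along (−sin 0°, cos 0°); with |BQ| = 12.6, Q = (59.50, 23.90). Then |JQ| = |Q − J| = 64.12.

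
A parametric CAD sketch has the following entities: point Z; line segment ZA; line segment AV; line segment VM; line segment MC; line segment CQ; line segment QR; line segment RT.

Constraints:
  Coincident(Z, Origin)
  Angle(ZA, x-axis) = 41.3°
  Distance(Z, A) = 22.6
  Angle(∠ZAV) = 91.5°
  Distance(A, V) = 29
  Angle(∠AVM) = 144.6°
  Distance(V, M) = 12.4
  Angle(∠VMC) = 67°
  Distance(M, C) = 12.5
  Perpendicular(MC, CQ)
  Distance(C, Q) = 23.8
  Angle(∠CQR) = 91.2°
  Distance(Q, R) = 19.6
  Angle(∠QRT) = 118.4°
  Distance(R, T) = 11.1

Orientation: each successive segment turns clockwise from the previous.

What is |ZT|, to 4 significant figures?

54.90

Z is at the origin; ZA runs at 41.3° with length 22.6, so A = (16.98, 14.92). ∠ZAV = 91.5° gives AV at -47.20° from the x-axis; with |AV| = 29.0, V = (36.68, -6.362). ∠AVM = 144.6° gives VM at -82.60° from the x-axis; with |VM| = 12.4, M = (38.28, -18.66). ∠VMC = 67.0° gives MC at 164.4° from the x-axis; with |MC| = 12.5, C = (26.24, -15.30). The perpendicularity gives CQ at right angles to MC, so CQ runs at 74.40°; with |CQ| = 23.8, Q = (32.64, 7.626). ∠CQR = 91.2° gives QR at -14.40° from the x-axis; with |QR| = 19.6, R = (51.62, 2.752). ∠QRT = 118.4° gives RT at -76.00° from the x-axis; with |RT| = 11.1, T = (54.31, -8.019). Then |ZT| = |T − Z| = 54.90.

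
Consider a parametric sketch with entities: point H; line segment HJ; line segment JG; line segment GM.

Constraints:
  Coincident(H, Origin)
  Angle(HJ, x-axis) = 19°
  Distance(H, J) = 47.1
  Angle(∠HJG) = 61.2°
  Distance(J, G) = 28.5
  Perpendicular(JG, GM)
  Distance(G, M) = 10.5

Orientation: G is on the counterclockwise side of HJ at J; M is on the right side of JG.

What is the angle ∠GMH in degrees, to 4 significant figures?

6.402°

∠HJG = 61.2°, so JG runs at 19.0° + (180° − 61.2°) = 137.8° from the x-axis; with |JG| = 28.5, G = J + 28.5·(cos 137.8°, sin 137.8°) = (23.42, 34.48). JG is perpendicular to GM; with |GM| = 10.5 on the right of JG, M = G + 10.5·(0.6717, 0.7408) = (30.47, 42.26). Then cos ∠GMH = MG·MH / (|MG||MH|), giving 6.402°.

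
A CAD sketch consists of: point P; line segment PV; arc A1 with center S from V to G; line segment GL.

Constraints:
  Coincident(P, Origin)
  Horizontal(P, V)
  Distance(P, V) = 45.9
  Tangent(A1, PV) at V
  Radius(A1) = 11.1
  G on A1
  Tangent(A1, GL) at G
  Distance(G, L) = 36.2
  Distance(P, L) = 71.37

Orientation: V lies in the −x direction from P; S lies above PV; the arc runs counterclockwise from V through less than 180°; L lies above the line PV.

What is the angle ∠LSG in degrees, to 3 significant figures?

73.0°

P is at the origin; P and V share the same y with |PV| = 45.9 and V on the −x side, so V = (-45.9, 0.00). A1 meets PV tangentially, so SV is at right angles to PV, so S = V + (0, 11.1) = (-45.9, 11.1). Since SG ⟂ GL (tangency), |SL| = √(11.1² + 36.2²) = 37.9 regardless of where G sits on A1. So L lies on both circle(P, 71.37) and circle(S, 37.9); the above-PV intersection is L = (-52.5, 48.4). G is the foot of the tangent from L: G = (-36.0, 16.1).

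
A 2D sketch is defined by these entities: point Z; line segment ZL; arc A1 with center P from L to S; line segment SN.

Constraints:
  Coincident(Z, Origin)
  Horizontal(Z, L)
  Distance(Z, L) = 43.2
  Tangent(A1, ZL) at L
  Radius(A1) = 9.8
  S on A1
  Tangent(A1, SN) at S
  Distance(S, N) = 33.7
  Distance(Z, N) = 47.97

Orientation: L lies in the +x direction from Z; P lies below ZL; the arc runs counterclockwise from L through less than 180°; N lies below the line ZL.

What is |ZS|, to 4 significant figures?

34.50

Checks: |PS| = 9.800 ✓; ∠(PS, SN) = 90.00° ✓; |SN| = 33.70 ✓; |ZN| = 47.97 ✓.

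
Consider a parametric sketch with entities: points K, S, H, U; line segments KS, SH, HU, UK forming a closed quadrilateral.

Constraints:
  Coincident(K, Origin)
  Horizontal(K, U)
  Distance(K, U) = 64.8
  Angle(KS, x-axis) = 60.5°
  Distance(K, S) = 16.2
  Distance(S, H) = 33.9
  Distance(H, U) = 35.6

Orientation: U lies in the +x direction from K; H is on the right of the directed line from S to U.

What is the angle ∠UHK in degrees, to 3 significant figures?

143°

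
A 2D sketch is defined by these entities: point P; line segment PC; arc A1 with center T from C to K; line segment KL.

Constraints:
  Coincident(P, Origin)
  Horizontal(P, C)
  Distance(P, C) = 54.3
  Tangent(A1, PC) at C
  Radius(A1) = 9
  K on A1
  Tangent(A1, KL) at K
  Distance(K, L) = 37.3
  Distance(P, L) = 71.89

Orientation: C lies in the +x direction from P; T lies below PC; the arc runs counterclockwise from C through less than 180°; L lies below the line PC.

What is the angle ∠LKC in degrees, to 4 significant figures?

128.4°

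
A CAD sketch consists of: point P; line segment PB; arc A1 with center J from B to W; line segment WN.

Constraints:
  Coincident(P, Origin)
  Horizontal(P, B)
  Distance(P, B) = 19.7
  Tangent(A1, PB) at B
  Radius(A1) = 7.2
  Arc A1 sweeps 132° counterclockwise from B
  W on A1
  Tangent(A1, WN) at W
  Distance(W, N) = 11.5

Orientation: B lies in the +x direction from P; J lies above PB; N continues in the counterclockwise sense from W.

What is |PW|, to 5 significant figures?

27.784

P is at the origin; PB is horizontal with |PB| = 19.7 and B on the +x side, so B = (19.700, 0.0000). A1 meets PB tangentially, so JB is at right angles to PB, so J = B + (0, 7.2) = (19.700, 7.2000). On A1, B sits at bearing -90° from J; a 132° counterclockwise sweep puts W at bearing 42°, so W = J + 7.2·(cos 42°, sin 42°) = (25.051, 12.018). Then |PW| = |W − P| = 27.784.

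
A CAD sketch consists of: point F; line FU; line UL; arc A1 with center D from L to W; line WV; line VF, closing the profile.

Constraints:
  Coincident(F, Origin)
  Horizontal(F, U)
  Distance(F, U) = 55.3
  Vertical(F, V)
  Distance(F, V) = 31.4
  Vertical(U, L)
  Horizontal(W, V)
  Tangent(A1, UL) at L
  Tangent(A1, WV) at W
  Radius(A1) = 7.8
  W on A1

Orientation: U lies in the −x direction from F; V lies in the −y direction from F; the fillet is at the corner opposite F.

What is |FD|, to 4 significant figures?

53.04

FV is vertical with |FV| = 31.4 and V on the −y side, so V = (0.000, -31.40). The virtual corner opposite F is at (-55.30, -31.40). Tangency of A1 to UL means the radius DL is perpendicular to UL and tangency of A1 to WV means the radius DW is perpendicular to WV, with radius 7.8, so the center D sits 7.8 in from both sides at D = (-47.50, -23.60). Then |FD| = |D − F| = 53.04.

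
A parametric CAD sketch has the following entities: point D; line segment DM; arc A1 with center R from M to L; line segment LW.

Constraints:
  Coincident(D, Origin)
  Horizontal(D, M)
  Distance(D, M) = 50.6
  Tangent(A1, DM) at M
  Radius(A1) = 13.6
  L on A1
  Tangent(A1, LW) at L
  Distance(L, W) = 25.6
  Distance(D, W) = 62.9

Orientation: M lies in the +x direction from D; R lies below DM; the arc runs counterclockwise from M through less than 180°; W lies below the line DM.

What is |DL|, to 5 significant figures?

41.985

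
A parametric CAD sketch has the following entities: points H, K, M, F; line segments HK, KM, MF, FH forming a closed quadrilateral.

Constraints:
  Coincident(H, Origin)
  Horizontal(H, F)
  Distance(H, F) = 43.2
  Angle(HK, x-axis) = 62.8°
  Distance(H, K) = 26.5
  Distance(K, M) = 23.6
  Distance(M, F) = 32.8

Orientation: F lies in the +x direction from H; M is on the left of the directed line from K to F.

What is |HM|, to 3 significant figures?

46.6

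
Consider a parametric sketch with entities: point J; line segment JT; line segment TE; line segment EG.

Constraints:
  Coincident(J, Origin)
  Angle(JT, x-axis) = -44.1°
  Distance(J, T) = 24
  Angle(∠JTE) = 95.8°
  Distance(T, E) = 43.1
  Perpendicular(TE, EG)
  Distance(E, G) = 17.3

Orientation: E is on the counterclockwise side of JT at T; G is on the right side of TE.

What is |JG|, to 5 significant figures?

61.385

J is at the origin; JT runs at -44.1° with length 24.0, so T = 24.0·(cos -44.1°, sin -44.1°) = (17.235, -16.702). ∠JTE = 95.8°, so TE runs at -44.1° + (180° − 95.8°) = 40.100° from the x-axis; with |TE| = 43.1, E = T + 43.1·(cos 40.100°, sin 40.100°) = (50.203, 11.060). TE is perpendicular to EG; with |EG| = 17.3 on the right of TE, G = E + 17.3·(0.64412, -0.76492) = (61.346, -2.1733). Then |JG| = |G − J| = 61.385.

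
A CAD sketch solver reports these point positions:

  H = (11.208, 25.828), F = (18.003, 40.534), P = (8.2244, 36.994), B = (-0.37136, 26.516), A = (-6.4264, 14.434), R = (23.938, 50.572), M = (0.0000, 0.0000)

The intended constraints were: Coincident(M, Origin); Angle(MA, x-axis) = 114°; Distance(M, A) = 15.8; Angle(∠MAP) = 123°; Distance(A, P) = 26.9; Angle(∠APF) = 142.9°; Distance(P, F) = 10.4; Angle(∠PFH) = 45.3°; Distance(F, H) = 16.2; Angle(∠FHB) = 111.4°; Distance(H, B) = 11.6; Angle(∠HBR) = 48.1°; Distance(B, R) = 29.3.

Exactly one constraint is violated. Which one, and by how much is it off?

Distance(B, R) = 29.3 — off by 4.90.

M = (0.00, 0.00) ✓; MA at 114.0° ✓; |MA| = 15.80 ✓; ∠MAP = 123.0° ✓; |AP| = 26.90 ✓; ∠APF = 142.9° ✓; |PF| = 10.40 ✓; ∠PFH = 45.30° ✓; |FH| = 16.20 ✓; ∠FHB = 111.4° ✓; |HB| = 11.60 ✓; ∠HBR = 48.10° ✓; |BR| = 34.20 ✗.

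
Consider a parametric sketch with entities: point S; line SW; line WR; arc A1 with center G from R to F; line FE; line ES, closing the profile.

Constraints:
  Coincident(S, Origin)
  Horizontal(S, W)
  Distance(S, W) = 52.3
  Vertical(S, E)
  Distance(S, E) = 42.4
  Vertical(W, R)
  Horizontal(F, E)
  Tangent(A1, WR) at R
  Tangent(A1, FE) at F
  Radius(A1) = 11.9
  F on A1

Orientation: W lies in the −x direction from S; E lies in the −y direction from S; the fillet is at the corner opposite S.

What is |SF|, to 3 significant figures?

58.6

The virtual corner opposite S is at (-52.3, -42.4). The tangent condition forces GR to be normal to WR and the tangent condition forces GF to be normal to FE, with radius 11.9, so the center G sits 11.9 in from both sides at G = (-40.4, -30.5). That places the tangent points at R = (-52.3, -30.5) on WR and F = (-40.4, -42.4) on FE. Then |SF| = |F − S| = 58.6.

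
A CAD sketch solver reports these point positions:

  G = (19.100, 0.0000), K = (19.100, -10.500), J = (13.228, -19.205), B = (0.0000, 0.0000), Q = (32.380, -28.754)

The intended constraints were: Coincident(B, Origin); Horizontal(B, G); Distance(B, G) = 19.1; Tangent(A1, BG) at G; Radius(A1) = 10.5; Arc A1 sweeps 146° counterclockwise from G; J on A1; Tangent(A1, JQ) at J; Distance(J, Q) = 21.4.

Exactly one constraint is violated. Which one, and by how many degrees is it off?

Tangent(A1, JQ) at J — off by 7.50°.

B = (0.00, 0.00) ✓; B.y = 0.00, G.y = 0.00 ✓; |BG| = 19.10 ✓; ∠(KG, GB) = 90.00° ✓; |KG| = 10.50 ✓; bearing(K→J) − bearing(K→G) = 146.0° ✓; |KJ| = 10.50 ✓; ∠(KJ, JQ) = 82.50° ✗; |JQ| = 21.40 ✓.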